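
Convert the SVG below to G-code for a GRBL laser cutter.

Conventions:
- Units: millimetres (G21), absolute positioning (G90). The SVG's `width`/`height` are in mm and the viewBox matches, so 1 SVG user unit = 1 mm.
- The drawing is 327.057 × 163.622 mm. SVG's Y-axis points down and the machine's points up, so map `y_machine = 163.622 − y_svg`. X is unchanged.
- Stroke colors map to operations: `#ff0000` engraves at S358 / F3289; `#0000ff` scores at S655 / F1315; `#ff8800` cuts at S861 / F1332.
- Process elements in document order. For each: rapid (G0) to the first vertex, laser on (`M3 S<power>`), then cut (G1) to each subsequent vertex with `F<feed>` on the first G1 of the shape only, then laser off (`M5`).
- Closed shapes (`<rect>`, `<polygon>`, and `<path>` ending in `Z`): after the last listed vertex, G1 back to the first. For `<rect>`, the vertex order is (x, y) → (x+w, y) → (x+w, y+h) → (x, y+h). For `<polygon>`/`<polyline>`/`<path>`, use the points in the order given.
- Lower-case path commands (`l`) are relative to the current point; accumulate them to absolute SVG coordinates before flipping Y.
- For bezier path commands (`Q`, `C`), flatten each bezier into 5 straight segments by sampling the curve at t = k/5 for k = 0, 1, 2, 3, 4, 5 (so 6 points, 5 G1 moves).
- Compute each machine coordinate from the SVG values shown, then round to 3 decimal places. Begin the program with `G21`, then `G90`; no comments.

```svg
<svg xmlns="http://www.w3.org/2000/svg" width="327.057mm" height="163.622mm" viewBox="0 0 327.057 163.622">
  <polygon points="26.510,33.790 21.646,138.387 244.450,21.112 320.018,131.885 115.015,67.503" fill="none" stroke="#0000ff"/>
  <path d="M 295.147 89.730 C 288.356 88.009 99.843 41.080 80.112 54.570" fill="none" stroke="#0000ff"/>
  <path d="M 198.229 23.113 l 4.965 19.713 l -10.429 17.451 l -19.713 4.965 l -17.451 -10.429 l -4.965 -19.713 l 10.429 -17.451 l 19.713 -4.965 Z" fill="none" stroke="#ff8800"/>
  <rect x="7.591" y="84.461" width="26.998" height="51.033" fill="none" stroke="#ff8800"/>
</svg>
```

viewBox `0 0 327.057 163.622` with mm width/height → 1 unit = 1 mm. Flip: y_m = 163.622 − y_svg.

**Shape 1** — `<polygon>` closed polygon, stroke `#0000ff` → score (S655, F1315). Machine vertices: (26.510,129.832) → (21.646,25.235) → (244.450,142.510) → (320.018,31.737) → (115.015,96.119) → (26.510,129.832). Closed: final G1 returns to the first vertex.

**Shape 2** — `<path>` cubic bezier, stroke `#0000ff` → score (S655, F1315). Control points (SVG): P0=(295.147,89.730), P1=(288.356,88.009), P2=(99.843,41.080), P3=(80.112,54.570); sampled at t=k/5. Machine vertices: (295.147,73.892) → (272.070,79.505) → (222.203,90.897) → (162.372,102.999) → (109.400,110.741) → (80.112,109.052). Open path.

**Shape 3** — `<path>` regular polygon, stroke `#ff8800` → cut (S861, F1332). Machine vertices: (198.229,140.509) → (203.194,120.796) → (192.765,103.345) → (173.052,98.380) → (155.601,108.809) → (150.636,128.522) → (161.065,145.973) → (180.778,150.938) → (198.229,140.509). Closed: final G1 returns to the first vertex.

**Shape 4** — `<rect>` rectangle, stroke `#ff8800` → cut (S861, F1332). Machine vertices: (7.591,79.161) → (34.589,79.161) → (34.589,28.128) → (7.591,28.128) → (7.591,79.161). Closed: final G1 returns to the first vertex.

G21
G90
G0 X26.510 Y129.832
M3 S655
G1 X21.646 Y25.235 F1315
G1 X244.450 Y142.510
G1 X320.018 Y31.737
G1 X115.015 Y96.119
G1 X26.510 Y129.832
M5
G0 X295.147 Y73.892
M3 S655
G1 X272.070 Y79.505 F1315
G1 X222.203 Y90.897
G1 X162.372 Y102.999
G1 X109.400 Y110.741
G1 X80.112 Y109.052
M5
G0 X198.229 Y140.509
M3 S861
G1 X203.194 Y120.796 F1332
G1 X192.765 Y103.345
G1 X173.052 Y98.380
G1 X155.601 Y108.809
G1 X150.636 Y128.522
G1 X161.065 Y145.973
G1 X180.778 Y150.938
G1 X198.229 Y140.509
M5
G0 X7.591 Y79.161
M3 S861
G1 X34.589 Y79.161 F1332
G1 X34.589 Y28.128
G1 X7.591 Y28.128
G1 X7.591 Y79.161
M5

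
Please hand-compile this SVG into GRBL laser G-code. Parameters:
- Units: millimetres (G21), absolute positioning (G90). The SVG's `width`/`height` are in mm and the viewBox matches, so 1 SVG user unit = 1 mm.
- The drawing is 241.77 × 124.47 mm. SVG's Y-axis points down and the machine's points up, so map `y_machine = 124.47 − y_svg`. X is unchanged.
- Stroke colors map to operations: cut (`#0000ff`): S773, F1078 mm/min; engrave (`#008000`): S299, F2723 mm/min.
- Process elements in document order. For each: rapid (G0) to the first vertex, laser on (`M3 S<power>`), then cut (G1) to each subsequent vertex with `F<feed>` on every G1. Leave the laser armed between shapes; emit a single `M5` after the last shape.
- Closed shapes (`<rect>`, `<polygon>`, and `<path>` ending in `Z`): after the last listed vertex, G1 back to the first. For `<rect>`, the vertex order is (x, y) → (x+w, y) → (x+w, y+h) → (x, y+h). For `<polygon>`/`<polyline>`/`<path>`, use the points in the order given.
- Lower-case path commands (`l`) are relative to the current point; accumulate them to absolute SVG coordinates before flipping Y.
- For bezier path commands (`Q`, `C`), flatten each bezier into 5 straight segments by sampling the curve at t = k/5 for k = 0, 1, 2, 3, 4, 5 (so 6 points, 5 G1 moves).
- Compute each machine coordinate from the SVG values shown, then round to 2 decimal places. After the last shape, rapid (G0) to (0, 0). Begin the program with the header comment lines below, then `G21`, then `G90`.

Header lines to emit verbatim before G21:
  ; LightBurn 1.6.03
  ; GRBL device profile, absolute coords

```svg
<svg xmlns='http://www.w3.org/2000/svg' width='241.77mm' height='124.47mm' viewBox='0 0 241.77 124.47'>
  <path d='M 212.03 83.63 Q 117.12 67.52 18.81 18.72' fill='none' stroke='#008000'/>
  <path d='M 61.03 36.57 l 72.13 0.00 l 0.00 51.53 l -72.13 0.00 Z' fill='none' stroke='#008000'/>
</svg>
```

; LightBurn 1.6.03
; GRBL device profile, absolute coords
G21
G90
G0 X212.03 Y40.84
M3 S299
G1 X173.93 Y48.59 F2723
G1 X135.56 Y58.96 F2723
G1 X96.91 Y71.94 F2723
G1 X58.00 Y87.54 F2723
G1 X18.81 Y105.75 F2723
G0 X61.03 Y87.90
M3 S299
G1 X133.16 Y87.90 F2723
G1 X133.16 Y36.37 F2723
G1 X61.03 Y36.37 F2723
G1 X61.03 Y87.90 F2723
M5
G0 X0.00 Y0.00

1 u = 1 mm; y_m = 124.47 − y.

[1] `<path>` quadratic bezier, #008000→engrave S299 F2723: (212.03,40.84) → (173.93,48.59) → (135.56,58.96) → (96.91,71.94) → (58.00,87.54) → (18.81,105.75)

[2] `<path>` rectangle, #008000→engrave S299 F2723: (61.03,87.90) → (133.16,87.90) → (133.16,36.37) → (61.03,36.37) → (61.03,87.90) (closed)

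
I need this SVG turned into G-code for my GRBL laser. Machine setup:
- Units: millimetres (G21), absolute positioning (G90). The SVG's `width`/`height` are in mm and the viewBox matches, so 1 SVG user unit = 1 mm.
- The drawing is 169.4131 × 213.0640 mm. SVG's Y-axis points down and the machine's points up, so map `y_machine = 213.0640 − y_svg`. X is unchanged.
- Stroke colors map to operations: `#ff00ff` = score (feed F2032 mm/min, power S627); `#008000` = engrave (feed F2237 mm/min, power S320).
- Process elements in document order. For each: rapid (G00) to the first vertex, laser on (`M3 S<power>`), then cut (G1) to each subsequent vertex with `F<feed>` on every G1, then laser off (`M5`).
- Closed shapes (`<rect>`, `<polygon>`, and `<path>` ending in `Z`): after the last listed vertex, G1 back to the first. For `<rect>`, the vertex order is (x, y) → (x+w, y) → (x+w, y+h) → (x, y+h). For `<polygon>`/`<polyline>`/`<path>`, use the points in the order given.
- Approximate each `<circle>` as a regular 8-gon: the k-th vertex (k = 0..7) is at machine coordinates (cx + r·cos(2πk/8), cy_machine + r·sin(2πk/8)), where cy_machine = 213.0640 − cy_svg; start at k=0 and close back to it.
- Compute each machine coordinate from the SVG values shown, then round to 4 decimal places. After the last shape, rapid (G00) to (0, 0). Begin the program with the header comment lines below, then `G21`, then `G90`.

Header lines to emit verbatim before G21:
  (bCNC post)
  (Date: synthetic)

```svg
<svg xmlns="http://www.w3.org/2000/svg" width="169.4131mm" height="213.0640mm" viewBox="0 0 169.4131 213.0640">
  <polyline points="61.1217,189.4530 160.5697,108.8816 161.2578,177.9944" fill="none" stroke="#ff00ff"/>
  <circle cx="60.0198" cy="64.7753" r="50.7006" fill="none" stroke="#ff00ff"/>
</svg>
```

Since the viewBox matches the mm dimensions, user units are millimetres directly. The only transform is the Y-flip y_m = 213.0640 − y_svg.

Shape 1 is a open polyline drawn with `<polyline>`. Its stroke #ff00ff means score at S627, F2032. After flipping Y the toolpath is (61.1217,23.6110) → (160.5697,104.1824) → (161.2578,35.0696).

Shape 2 is a circle drawn with `<circle>`. Its stroke #ff00ff means score at S627, F2032. After flipping Y the toolpath is (110.7204,148.2887) → (95.8705,184.1394) → (60.0198,198.9893) → (24.1691,184.1394) → (9.3192,148.2887) → (24.1691,112.4380) → (60.0198,97.5881) → (95.8705,112.4380) → (110.7204,148.2887), returning to the start.

(bCNC post)
(Date: synthetic)
G21
G90
G00 X61.1217 Y23.6110
M3 S627
G1 X160.5697 Y104.1824 F2032
G1 X161.2578 Y35.0696 F2032
M5
G00 X110.7204 Y148.2887
M3 S627
G1 X95.8705 Y184.1394 F2032
G1 X60.0198 Y198.9893 F2032
G1 X24.1691 Y184.1394 F2032
G1 X9.3192 Y148.2887 F2032
G1 X24.1691 Y112.4380 F2032
G1 X60.0198 Y97.5881 F2032
G1 X95.8705 Y112.4380 F2032
G1 X110.7204 Y148.2887 F2032
M5
G00 X0.0000 Y0.0000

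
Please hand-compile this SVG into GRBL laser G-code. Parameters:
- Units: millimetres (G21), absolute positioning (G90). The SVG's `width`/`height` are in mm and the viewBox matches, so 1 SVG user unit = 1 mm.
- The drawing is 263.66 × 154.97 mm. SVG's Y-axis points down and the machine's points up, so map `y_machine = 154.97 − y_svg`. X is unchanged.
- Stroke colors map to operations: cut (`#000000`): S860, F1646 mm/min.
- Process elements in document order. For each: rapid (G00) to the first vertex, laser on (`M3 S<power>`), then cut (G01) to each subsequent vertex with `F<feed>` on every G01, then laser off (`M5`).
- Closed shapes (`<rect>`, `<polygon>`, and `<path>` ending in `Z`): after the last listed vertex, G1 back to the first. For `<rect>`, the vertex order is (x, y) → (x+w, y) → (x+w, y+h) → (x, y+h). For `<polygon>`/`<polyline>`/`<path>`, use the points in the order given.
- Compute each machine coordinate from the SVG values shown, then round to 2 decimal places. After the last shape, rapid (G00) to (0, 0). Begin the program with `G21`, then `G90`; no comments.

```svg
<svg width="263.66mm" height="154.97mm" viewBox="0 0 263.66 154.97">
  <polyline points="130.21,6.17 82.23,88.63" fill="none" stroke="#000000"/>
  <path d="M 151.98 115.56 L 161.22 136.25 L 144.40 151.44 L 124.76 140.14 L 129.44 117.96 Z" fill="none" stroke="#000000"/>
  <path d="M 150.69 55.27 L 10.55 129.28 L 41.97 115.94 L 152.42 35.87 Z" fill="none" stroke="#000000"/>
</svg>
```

G21
G90
G00 X130.21 Y148.80
M3 S860
G01 X82.23 Y66.34 F1646
M5
G00 X151.98 Y39.41
M3 S860
G01 X161.22 Y18.72 F1646
G01 X144.40 Y3.53 F1646
G01 X124.76 Y14.83 F1646
G01 X129.44 Y37.01 F1646
G01 X151.98 Y39.41 F1646
M5
G00 X150.69 Y99.70
M3 S860
G01 X10.55 Y25.69 F1646
G01 X41.97 Y39.03 F1646
G01 X152.42 Y119.10 F1646
G01 X150.69 Y99.70 F1646
M5
G00 X0.00 Y0.00

Since the viewBox matches the mm dimensions, user units are millimetres directly. The only transform is the Y-flip y_m = 154.97 − y_svg.

Shape 1 is a line segment drawn with `<polyline>`. Its stroke #000000 means cut at S860, F1646. After flipping Y the toolpath is (130.21,148.80) → (82.23,66.34).

Shape 2 is a regular polygon drawn with `<path>`. Its stroke #000000 means cut at S860, F1646. After flipping Y the toolpath is (151.98,39.41) → (161.22,18.72) → (144.40,3.53) → (124.76,14.83) → (129.44,37.01) → (151.98,39.41), returning to the start.

Shape 3 is a closed polygon drawn with `<path>`. Its stroke #000000 means cut at S860, F1646. After flipping Y the toolpath is (150.69,99.70) → (10.55,25.69) → (41.97,39.03) → (152.42,119.10) → (150.69,99.70), returning to the start.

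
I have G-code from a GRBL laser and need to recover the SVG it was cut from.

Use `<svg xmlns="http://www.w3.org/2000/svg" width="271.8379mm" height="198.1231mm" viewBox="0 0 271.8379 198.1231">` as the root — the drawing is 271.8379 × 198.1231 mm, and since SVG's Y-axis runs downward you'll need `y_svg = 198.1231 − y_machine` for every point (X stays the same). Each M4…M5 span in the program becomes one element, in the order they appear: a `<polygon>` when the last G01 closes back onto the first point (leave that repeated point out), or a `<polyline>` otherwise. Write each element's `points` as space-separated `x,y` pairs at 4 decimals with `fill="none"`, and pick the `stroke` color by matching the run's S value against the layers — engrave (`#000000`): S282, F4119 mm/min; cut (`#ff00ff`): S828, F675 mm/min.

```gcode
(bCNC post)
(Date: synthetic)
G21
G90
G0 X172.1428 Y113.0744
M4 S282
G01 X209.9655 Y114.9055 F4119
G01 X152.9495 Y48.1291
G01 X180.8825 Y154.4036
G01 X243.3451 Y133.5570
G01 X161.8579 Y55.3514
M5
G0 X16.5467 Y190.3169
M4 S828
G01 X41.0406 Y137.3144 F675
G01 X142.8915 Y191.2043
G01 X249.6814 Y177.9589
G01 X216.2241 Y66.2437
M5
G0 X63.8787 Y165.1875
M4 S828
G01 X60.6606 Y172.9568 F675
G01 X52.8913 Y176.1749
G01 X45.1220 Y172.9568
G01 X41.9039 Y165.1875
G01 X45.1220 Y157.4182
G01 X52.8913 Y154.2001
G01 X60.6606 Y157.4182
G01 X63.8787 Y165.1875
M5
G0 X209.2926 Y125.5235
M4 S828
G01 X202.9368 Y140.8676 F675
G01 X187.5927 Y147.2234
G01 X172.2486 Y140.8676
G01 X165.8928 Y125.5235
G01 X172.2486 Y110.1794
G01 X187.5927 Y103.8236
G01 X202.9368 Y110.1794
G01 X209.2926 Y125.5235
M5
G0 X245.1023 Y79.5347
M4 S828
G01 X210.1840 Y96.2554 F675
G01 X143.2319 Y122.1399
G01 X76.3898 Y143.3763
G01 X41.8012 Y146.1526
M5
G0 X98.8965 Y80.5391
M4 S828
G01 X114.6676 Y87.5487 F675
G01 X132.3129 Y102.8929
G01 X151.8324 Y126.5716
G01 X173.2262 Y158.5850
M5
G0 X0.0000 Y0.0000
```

<svg xmlns="http://www.w3.org/2000/svg" width="271.8379mm" height="198.1231mm" viewBox="0 0 271.8379 198.1231">
  <polyline points="172.1428,85.0487 209.9655,83.2176 152.9495,149.9940 180.8825,43.7195 243.3451,64.5661 161.8579,142.7717" fill="none" stroke="#000000"/>
  <polyline points="16.5467,7.8062 41.0406,60.8087 142.8915,6.9188 249.6814,20.1642 216.2241,131.8794" fill="none" stroke="#ff00ff"/>
  <polygon points="63.8787,32.9356 60.6606,25.1663 52.8913,21.9482 45.1220,25.1663 41.9039,32.9356 45.1220,40.7049 52.8913,43.9230 60.6606,40.7049" fill="none" stroke="#ff00ff"/>
  <polygon points="209.2926,72.5996 202.9368,57.2555 187.5927,50.8997 172.2486,57.2555 165.8928,72.5996 172.2486,87.9437 187.5927,94.2995 202.9368,87.9437" fill="none" stroke="#ff00ff"/>
  <polyline points="245.1023,118.5884 210.1840,101.8677 143.2319,75.9832 76.3898,54.7468 41.8012,51.9705" fill="none" stroke="#ff00ff"/>
  <polyline points="98.8965,117.5840 114.6676,110.5744 132.3129,95.2302 151.8324,71.5515 173.2262,39.5381" fill="none" stroke="#ff00ff"/>
</svg>

y_svg = 198.1231 − y_m.

[1] S282→`#000000` (engrave); open run; points: 172.1428,85.0487 209.9655,83.2176 152.9495,149.9940 180.8825,43.7195 243.3451,64.5661 161.8579,142.7717

[2] S828→`#ff00ff` (cut); open run; points: 16.5467,7.8062 41.0406,60.8087 142.8915,6.9188 249.6814,20.1642 216.2241,131.8794

[3] S828→`#ff00ff` (cut); closed run; points: 63.8787,32.9356 60.6606,25.1663 52.8913,21.9482 45.1220,25.1663 41.9039,32.9356 45.1220,40.7049 52.8913,43.9230 60.6606,40.7049

[4] S828→`#ff00ff` (cut); closed run; points: 209.2926,72.5996 202.9368,57.2555 187.5927,50.8997 172.2486,57.2555 165.8928,72.5996 172.2486,87.9437 187.5927,94.2995 202.9368,87.9437

[5] S828→`#ff00ff` (cut); open run; points: 245.1023,118.5884 210.1840,101.8677 143.2319,75.9832 76.3898,54.7468 41.8012,51.9705

[6] S828→`#ff00ff` (cut); open run; points: 98.8965,117.5840 114.6676,110.5744 132.3129,95.2302 151.8324,71.5515 173.2262,39.5381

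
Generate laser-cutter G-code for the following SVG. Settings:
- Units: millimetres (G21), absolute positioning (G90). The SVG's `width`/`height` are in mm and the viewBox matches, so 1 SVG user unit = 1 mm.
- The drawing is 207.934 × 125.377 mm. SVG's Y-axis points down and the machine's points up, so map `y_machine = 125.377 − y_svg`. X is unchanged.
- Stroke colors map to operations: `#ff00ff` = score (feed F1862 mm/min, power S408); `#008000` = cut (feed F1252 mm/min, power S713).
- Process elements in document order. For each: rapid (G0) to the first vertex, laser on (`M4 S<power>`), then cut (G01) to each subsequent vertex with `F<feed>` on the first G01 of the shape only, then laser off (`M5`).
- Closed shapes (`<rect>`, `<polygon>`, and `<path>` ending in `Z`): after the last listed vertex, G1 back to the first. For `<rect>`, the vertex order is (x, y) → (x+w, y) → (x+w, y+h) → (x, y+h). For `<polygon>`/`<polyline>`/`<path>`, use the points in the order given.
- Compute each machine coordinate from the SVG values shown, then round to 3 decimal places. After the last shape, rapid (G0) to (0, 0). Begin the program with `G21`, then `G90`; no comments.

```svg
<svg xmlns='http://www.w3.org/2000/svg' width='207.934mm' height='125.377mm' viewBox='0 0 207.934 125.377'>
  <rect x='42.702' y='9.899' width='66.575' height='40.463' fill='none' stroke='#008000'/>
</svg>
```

Since the viewBox matches the mm dimensions, user units are millimetres directly. The only transform is the Y-flip y_m = 125.377 − y_svg.

Shape 1 is a rectangle drawn with `<rect>`. Its stroke #008000 means cut at S713, F1252. After flipping Y the toolpath is (42.702,115.478) → (109.277,115.478) → (109.277,75.015) → (42.702,75.015) → (42.702,115.478), returning to the start.

G21
G90
G0 X42.702 Y115.478
M4 S713
G01 X109.277 Y115.478 F1252
G01 X109.277 Y75.015
G01 X42.702 Y75.015
G01 X42.702 Y115.478
M5
G0 X0.000 Y0.000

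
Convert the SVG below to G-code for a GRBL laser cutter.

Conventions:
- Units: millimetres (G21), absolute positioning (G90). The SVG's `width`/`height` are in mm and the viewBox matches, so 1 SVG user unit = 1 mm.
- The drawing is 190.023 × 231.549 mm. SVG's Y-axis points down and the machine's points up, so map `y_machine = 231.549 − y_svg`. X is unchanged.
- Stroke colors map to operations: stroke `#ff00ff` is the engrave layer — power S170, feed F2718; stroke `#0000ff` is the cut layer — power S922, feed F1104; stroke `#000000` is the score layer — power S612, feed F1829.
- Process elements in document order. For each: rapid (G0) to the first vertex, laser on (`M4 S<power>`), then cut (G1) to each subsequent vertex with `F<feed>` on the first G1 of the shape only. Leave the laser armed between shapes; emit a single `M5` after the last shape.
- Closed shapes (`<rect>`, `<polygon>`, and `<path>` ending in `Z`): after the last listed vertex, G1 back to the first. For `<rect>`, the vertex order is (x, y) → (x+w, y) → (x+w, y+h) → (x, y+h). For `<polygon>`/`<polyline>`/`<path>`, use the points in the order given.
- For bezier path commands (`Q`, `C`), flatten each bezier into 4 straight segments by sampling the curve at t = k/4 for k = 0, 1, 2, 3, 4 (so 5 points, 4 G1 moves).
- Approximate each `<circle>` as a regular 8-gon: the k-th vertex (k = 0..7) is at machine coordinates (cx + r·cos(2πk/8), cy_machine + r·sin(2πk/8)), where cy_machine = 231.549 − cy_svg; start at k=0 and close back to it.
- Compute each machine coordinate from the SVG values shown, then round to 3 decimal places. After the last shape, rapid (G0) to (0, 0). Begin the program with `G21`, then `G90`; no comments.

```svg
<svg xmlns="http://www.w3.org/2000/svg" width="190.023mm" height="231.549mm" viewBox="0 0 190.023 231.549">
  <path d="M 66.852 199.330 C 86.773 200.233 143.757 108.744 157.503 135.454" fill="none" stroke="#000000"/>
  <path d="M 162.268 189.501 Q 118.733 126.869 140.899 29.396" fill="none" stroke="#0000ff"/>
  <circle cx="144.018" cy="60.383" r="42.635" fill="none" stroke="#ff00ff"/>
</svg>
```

G21
G90
G0 X66.852 Y32.219
M4 S612
G1 X87.487 Y45.575 F1829
G1 X114.493 Y73.835
G1 X140.341 Y97.256
G1 X157.503 Y96.095
G0 X162.268 Y42.048
M4 S922
G1 X144.607 Y75.542 F1104
G1 X135.158 Y113.390
G1 X133.922 Y155.594
G1 X140.899 Y202.153
G0 X186.653 Y171.166
M4 S170
G1 X174.165 Y201.313 F2718
G1 X144.018 Y213.801
G1 X113.871 Y201.313
G1 X101.383 Y171.166
G1 X113.871 Y141.019
G1 X144.018 Y128.531
G1 X174.165 Y141.019
G1 X186.653 Y171.166
M5
G0 X0.000 Y0.000

1 u = 1 mm; y_m = 231.549 − y.

[1] `<path>` cubic bezier, #000000→score S612 F1829: (66.852,32.219) → (87.487,45.575) → (114.493,73.835) → (140.341,97.256) → (157.503,96.095)

[2] `<path>` quadratic bezier, #0000ff→cut S922 F1104: (162.268,42.048) → (144.607,75.542) → (135.158,113.390) → (133.922,155.594) → (140.899,202.153)

[3] `<circle>` circle, #ff00ff→engrave S170 F2718: (186.653,171.166) → (174.165,201.313) → (144.018,213.801) → (113.871,201.313) → (101.383,171.166) → (113.871,141.019) → (144.018,128.531) → (174.165,141.019) → (186.653,171.166) (closed)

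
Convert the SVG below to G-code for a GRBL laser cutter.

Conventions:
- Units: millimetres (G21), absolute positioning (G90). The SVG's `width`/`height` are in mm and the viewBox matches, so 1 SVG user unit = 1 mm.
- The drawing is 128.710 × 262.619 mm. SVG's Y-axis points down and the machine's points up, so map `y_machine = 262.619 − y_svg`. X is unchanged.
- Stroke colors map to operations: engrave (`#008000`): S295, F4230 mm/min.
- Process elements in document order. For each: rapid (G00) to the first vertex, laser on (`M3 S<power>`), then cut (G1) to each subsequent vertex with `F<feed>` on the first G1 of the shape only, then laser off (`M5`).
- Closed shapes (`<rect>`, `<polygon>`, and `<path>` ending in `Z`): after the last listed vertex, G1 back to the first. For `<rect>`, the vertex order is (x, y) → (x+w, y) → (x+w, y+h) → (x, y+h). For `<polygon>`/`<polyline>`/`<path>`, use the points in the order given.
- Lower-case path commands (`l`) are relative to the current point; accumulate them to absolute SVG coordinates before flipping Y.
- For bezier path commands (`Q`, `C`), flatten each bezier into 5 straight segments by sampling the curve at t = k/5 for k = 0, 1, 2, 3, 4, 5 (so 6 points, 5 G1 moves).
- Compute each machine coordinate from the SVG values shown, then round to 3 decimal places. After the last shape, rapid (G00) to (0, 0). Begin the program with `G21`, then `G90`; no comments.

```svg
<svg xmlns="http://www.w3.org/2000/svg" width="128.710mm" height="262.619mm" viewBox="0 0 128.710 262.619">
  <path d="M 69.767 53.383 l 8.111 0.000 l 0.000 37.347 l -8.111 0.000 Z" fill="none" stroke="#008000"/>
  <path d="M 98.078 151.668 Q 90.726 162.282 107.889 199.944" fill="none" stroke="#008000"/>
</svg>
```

G21
G90
G00 X69.767 Y209.236
M3 S295
G1 X77.878 Y209.236 F4230
G1 X77.878 Y171.889
G1 X69.767 Y171.889
G1 X69.767 Y209.236
M5
G00 X98.078 Y110.951
M3 S295
G1 X96.118 Y105.623 F4230
G1 X96.119 Y98.132
G1 X98.081 Y88.477
G1 X102.004 Y76.658
G1 X107.889 Y62.675
M5
G00 X0.000 Y0.000

1 u = 1 mm; y_m = 262.619 − y.

[1] `<path>` rectangle, #008000→engrave S295 F4230: (69.767,209.236) → (77.878,209.236) → (77.878,171.889) → (69.767,171.889) → (69.767,209.236) (closed)

[2] `<path>` quadratic bezier, #008000→engrave S295 F4230: (98.078,110.951) → (96.118,105.623) → (96.119,98.132) → (98.081,88.477) → (102.004,76.658) → (107.889,62.675)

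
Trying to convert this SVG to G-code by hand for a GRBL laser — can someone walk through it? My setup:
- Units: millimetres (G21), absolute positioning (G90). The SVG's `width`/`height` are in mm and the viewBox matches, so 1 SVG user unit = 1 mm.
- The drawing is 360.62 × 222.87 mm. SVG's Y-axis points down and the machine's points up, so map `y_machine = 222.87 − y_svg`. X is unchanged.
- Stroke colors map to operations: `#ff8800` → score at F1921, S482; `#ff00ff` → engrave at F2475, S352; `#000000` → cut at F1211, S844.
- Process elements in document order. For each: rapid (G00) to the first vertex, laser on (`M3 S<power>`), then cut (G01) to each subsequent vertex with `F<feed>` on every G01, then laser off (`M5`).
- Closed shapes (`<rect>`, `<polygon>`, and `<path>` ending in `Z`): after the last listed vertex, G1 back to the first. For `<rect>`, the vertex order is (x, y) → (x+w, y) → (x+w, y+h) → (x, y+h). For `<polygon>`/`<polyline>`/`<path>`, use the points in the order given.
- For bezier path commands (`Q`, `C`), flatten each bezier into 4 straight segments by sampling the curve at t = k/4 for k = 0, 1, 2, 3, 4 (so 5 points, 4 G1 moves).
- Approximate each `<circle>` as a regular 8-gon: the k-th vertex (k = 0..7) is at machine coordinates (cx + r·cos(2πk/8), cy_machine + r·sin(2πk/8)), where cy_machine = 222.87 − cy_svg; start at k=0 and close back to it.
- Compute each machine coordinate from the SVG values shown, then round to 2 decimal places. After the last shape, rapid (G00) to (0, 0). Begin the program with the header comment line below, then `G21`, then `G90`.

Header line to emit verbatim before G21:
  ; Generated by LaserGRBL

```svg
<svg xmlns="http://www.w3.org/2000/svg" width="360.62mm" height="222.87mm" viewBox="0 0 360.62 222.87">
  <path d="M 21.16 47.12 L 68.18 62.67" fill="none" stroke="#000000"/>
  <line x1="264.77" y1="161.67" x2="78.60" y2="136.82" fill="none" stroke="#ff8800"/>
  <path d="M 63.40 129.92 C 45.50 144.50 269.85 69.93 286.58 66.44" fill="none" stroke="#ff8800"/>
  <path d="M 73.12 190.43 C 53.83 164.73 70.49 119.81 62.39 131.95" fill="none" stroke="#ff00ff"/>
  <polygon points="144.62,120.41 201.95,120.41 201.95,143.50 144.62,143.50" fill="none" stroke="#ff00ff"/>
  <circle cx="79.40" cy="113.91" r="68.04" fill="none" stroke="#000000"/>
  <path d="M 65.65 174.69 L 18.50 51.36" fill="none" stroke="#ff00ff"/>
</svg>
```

; Generated by LaserGRBL
G21
G90
G00 X21.16 Y175.75
M3 S844
G01 X68.18 Y160.20 F1211
M5
G00 X264.77 Y61.20
M3 S482
G01 X78.60 Y86.05 F1921
M5
G00 X63.40 Y92.95
M3 S482
G01 X88.37 Y96.23 F1921
G01 X162.00 Y117.91 F1921
G01 X242.13 Y142.99 F1921
G01 X286.58 Y156.43 F1921
M5
G00 X73.12 Y32.44
M3 S352
G01 X64.44 Y54.13 F2475
G01 X63.56 Y75.87 F2475
G01 X64.77 Y90.52 F2475
G01 X62.39 Y90.92 F2475
M5
G00 X144.62 Y102.46
M3 S352
G01 X201.95 Y102.46 F2475
G01 X201.95 Y79.37 F2475
G01 X144.62 Y79.37 F2475
G01 X144.62 Y102.46 F2475
M5
G00 X147.44 Y108.96
M3 S844
G01 X127.51 Y157.07 F1211
G01 X79.40 Y177.00 F1211
G01 X31.29 Y157.07 F1211
G01 X11.36 Y108.96 F1211
G01 X31.29 Y60.85 F1211
G01 X79.40 Y40.92 F1211
G01 X127.51 Y60.85 F1211
G01 X147.44 Y108.96 F1211
M5
G00 X65.65 Y48.18
M3 S352
G01 X18.50 Y171.51 F2475
M5
G00 X0.00 Y0.00

1 u = 1 mm; y_m = 222.87 − y.

[1] `<path>` line segment, #000000→cut S844 F1211: (21.16,175.75) → (68.18,160.20)

[2] `<line>` line segment, #ff8800→score S482 F1921: (264.77,61.20) → (78.60,86.05)

[3] `<path>` cubic bezier, #ff8800→score S482 F1921: (63.40,92.95) → (88.37,96.23) → (162.00,117.91) → (242.13,142.99) → (286.58,156.43)

[4] `<path>` cubic bezier, #ff00ff→engrave S352 F2475: (73.12,32.44) → (64.44,54.13) → (63.56,75.87) → (64.77,90.52) → (62.39,90.92)

[5] `<polygon>` rectangle, #ff00ff→engrave S352 F2475: (144.62,102.46) → (201.95,102.46) → (201.95,79.37) → (144.62,79.37) → (144.62,102.46) (closed)

[6] `<circle>` circle, #000000→cut S844 F1211: (147.44,108.96) → (127.51,157.07) → (79.40,177.00) → (31.29,157.07) → (11.36,108.96) → (31.29,60.85) → (79.40,40.92) → (127.51,60.85) → (147.44,108.96) (closed)

[7] `<path>` line segment, #ff00ff→engrave S352 F2475: (65.65,48.18) → (18.50,171.51)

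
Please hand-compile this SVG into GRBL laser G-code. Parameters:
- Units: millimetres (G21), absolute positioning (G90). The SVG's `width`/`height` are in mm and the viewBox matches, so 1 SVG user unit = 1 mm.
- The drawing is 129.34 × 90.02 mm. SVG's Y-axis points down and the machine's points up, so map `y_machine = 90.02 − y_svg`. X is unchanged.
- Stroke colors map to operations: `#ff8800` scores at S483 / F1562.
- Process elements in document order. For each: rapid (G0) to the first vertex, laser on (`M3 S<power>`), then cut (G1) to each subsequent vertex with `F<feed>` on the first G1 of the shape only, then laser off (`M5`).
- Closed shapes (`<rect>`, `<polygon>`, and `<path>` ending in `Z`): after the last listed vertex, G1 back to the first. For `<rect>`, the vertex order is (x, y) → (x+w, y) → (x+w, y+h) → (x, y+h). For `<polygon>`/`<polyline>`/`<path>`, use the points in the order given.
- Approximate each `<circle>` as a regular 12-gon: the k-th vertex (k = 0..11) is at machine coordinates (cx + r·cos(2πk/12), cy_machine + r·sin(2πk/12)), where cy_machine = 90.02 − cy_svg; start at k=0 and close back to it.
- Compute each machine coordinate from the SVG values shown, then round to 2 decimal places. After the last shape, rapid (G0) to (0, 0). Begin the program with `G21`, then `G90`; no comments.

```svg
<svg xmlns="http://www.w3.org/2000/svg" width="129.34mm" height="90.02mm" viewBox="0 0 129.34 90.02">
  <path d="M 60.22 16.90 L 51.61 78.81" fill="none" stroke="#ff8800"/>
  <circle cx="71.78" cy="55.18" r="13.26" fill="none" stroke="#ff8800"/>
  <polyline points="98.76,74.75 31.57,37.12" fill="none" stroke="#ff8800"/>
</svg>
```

G21
G90
G0 X60.22 Y73.12
M3 S483
G1 X51.61 Y11.21 F1562
M5
G0 X85.04 Y34.84
M3 S483
G1 X83.26 Y41.47 F1562
G1 X78.41 Y46.32
G1 X71.78 Y48.10
G1 X65.15 Y46.32
G1 X60.30 Y41.47
G1 X58.52 Y34.84
G1 X60.30 Y28.21
G1 X65.15 Y23.36
G1 X71.78 Y21.58
G1 X78.41 Y23.36
G1 X83.26 Y28.21
G1 X85.04 Y34.84
M5
G0 X98.76 Y15.27
M3 S483
G1 X31.57 Y52.90 F1562
M5
G0 X0.00 Y0.00

Since the viewBox matches the mm dimensions, user units are millimetres directly. The only transform is the Y-flip y_m = 90.02 − y_svg.

Shape 1 is a line segment drawn with `<path>`. Its stroke #ff8800 means score at S483, F1562. After flipping Y the toolpath is (60.22,73.12) → (51.61,11.21).

Shape 2 is a circle drawn with `<circle>`. Its stroke #ff8800 means score at S483, F1562. After flipping Y the toolpath is (85.04,34.84) → (83.26,41.47) → (78.41,46.32) → (71.78,48.10) → (65.15,46.32) → (60.30,41.47) → (58.52,34.84) → (60.30,28.21) → (65.15,23.36) → (71.78,21.58) → (78.41,23.36) → (83.26,28.21) → (85.04,34.84), returning to the start.

Shape 3 is a line segment drawn with `<polyline>`. Its stroke #ff8800 means score at S483, F1562. After flipping Y the toolpath is (98.76,15.27) → (31.57,52.90).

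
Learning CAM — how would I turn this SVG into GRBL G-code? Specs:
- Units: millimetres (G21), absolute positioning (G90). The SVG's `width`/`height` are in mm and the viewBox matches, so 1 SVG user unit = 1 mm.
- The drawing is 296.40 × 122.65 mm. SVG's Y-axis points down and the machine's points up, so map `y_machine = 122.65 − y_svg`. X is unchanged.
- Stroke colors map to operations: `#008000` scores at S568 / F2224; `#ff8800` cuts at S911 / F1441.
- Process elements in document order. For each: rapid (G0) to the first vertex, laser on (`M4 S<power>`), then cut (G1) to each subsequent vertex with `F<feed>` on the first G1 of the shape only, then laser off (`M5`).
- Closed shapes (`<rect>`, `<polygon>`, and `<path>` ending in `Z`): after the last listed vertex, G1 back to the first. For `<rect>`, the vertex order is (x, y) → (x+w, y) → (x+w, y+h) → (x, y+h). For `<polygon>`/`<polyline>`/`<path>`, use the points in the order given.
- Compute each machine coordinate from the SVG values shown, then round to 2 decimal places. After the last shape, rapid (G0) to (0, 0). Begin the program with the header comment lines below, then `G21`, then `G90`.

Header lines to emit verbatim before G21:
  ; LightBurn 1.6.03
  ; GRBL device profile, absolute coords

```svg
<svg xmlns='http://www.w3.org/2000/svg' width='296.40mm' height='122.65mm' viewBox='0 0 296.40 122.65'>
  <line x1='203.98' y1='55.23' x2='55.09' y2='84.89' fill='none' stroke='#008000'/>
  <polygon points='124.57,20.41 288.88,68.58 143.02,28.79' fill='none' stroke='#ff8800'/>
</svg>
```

Since the viewBox matches the mm dimensions, user units are millimetres directly. The only transform is the Y-flip y_m = 122.65 − y_svg.

Shape 1 is a line segment drawn with `<line>`. Its stroke #008000 means score at S568, F2224. After flipping Y the toolpath is (203.98,67.42) → (55.09,37.76).

Shape 2 is a closed polygon drawn with `<polygon>`. Its stroke #ff8800 means cut at S911, F1441. After flipping Y the toolpath is (124.57,102.24) → (288.88,54.07) → (143.02,93.86) → (124.57,102.24), returning to the start.

; LightBurn 1.6.03
; GRBL device profile, absolute coords
G21
G90
G0 X203.98 Y67.42
M4 S568
G1 X55.09 Y37.76 F2224
M5
G0 X124.57 Y102.24
M4 S911
G1 X288.88 Y54.07 F1441
G1 X143.02 Y93.86
G1 X124.57 Y102.24
M5
G0 X0.00 Y0.00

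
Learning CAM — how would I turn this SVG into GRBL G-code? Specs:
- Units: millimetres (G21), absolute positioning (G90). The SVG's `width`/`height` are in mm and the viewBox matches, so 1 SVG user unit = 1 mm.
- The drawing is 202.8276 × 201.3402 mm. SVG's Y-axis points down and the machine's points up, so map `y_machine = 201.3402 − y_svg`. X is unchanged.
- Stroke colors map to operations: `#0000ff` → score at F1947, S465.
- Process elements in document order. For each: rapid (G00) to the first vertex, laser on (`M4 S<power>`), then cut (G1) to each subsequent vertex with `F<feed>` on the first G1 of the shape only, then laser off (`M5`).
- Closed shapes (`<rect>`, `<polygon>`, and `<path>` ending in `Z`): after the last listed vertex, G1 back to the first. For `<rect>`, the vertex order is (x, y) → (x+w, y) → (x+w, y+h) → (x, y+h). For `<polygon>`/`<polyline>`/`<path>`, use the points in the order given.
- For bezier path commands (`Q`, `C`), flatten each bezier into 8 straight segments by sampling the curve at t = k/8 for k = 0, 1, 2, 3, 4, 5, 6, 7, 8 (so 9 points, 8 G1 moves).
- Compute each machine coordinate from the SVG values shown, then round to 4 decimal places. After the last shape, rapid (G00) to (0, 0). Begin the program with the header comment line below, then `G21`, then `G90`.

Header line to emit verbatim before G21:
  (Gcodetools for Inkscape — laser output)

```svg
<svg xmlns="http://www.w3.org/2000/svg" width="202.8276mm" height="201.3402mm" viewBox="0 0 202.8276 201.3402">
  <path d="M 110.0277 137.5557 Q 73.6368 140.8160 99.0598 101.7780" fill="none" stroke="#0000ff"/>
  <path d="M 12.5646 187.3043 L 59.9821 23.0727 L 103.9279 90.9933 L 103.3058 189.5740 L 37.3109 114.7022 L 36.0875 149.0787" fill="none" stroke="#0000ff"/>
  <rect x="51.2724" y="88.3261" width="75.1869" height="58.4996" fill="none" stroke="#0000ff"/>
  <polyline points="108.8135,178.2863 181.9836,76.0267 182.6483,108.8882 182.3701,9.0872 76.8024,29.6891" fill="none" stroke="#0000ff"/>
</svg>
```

viewBox `0 0 202.8276 201.3402` with mm width/height → 1 unit = 1 mm. Flip: y_m = 201.3402 − y_svg.

**Shape 1** — `<path>` quadratic bezier, stroke `#0000ff` → score (S465, F1947). Control points (SVG): P0=(110.0277,137.5557), P1=(73.6368,140.8160), P2=(99.0598,101.7780); sampled at t=k/8. Machine vertices: (110.0277,63.7845) → (101.8958,63.6303) → (95.6956,64.7980) → (91.4271,67.2875) → (89.0903,71.0988) → (88.6851,76.2319) → (90.2117,82.6868) → (93.6699,90.4636) → (99.0598,99.5622). Open path.

**Shape 2** — `<path>` open polyline, stroke `#0000ff` → score (S465, F1947). Machine vertices: (12.5646,14.0359) → (59.9821,178.2675) → (103.9279,110.3469) → (103.3058,11.7662) → (37.3109,86.6380) → (36.0875,52.2615). Open path.

**Shape 3** — `<rect>` rectangle, stroke `#0000ff` → score (S465, F1947). Machine vertices: (51.2724,113.0141) → (126.4593,113.0141) → (126.4593,54.5145) → (51.2724,54.5145) → (51.2724,113.0141). Closed: final G1 returns to the first vertex.

**Shape 4** — `<polyline>` open polyline, stroke `#0000ff` → score (S465, F1947). Machine vertices: (108.8135,23.0539) → (181.9836,125.3135) → (182.6483,92.4520) → (182.3701,192.2530) → (76.8024,171.6511). Open path.

(Gcodetools for Inkscape — laser output)
G21
G90
G00 X110.0277 Y63.7845
M4 S465
G1 X101.8958 Y63.6303 F1947
G1 X95.6956 Y64.7980
G1 X91.4271 Y67.2875
G1 X89.0903 Y71.0988
G1 X88.6851 Y76.2319
G1 X90.2117 Y82.6868
G1 X93.6699 Y90.4636
G1 X99.0598 Y99.5622
M5
G00 X12.5646 Y14.0359
M4 S465
G1 X59.9821 Y178.2675 F1947
G1 X103.9279 Y110.3469
G1 X103.3058 Y11.7662
G1 X37.3109 Y86.6380
G1 X36.0875 Y52.2615
M5
G00 X51.2724 Y113.0141
M4 S465
G1 X126.4593 Y113.0141 F1947
G1 X126.4593 Y54.5145
G1 X51.2724 Y54.5145
G1 X51.2724 Y113.0141
M5
G00 X108.8135 Y23.0539
M4 S465
G1 X181.9836 Y125.3135 F1947
G1 X182.6483 Y92.4520
G1 X182.3701 Y192.2530
G1 X76.8024 Y171.6511
M5
G00 X0.0000 Y0.0000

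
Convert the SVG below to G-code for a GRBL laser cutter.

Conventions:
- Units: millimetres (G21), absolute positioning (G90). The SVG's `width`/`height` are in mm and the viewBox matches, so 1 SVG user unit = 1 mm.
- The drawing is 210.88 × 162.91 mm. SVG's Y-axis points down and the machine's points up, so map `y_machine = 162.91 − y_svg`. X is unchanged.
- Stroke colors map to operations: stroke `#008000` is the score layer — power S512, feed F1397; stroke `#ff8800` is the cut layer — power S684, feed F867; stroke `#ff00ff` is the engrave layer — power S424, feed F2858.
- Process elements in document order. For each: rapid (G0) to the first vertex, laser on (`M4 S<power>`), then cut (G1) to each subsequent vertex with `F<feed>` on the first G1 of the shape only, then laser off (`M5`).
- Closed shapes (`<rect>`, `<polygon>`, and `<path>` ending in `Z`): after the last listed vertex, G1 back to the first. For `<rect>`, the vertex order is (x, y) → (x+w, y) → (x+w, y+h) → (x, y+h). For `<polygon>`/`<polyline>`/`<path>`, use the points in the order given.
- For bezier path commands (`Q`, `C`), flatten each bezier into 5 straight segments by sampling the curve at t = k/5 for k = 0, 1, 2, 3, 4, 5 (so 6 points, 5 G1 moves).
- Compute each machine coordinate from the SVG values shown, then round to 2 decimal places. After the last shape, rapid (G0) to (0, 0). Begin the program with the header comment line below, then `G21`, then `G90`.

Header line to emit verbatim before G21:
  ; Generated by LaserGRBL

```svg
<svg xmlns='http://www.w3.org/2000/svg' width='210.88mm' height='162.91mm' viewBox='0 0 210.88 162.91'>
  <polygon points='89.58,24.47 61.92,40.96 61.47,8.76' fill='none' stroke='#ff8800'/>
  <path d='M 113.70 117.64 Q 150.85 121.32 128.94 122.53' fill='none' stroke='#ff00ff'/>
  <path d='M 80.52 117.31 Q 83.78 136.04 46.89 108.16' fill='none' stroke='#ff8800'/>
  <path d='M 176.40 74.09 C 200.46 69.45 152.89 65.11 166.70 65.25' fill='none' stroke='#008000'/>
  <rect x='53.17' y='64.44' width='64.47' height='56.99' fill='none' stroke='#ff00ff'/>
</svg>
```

1 u = 1 mm; y_m = 162.91 − y.

[1] `<polygon>` regular polygon, #ff8800→cut S684 F867: (89.58,138.44) → (61.92,121.95) → (61.47,154.15) → (89.58,138.44) (closed)

[2] `<path>` quadratic bezier, #ff00ff→engrave S424 F2858: (113.70,45.27) → (126.20,43.90) → (133.97,42.72) → (137.02,41.74) → (135.34,40.96) → (128.94,40.38)

[3] `<path>` quadratic bezier, #ff8800→cut S684 F867: (80.52,45.60) → (80.22,39.97) → (76.70,38.07) → (69.98,39.90) → (60.04,45.46) → (46.89,54.75)

[4] `<path>` cubic bezier, #008000→score S512 F1397: (176.40,88.82) → (183.30,91.53) → (179.40,93.98) → (171.08,95.95) → (164.72,97.24) → (166.70,97.66)

[5] `<rect>` rectangle, #ff00ff→engrave S424 F2858: (53.17,98.47) → (117.64,98.47) → (117.64,41.48) → (53.17,41.48) → (53.17,98.47) (closed)

; Generated by LaserGRBL
G21
G90
G0 X89.58 Y138.44
M4 S684
G1 X61.92 Y121.95 F867
G1 X61.47 Y154.15
G1 X89.58 Y138.44
M5
G0 X113.70 Y45.27
M4 S424
G1 X126.20 Y43.90 F2858
G1 X133.97 Y42.72
G1 X137.02 Y41.74
G1 X135.34 Y40.96
G1 X128.94 Y40.38
M5
G0 X80.52 Y45.60
M4 S684
G1 X80.22 Y39.97 F867
G1 X76.70 Y38.07
G1 X69.98 Y39.90
G1 X60.04 Y45.46
G1 X46.89 Y54.75
M5
G0 X176.40 Y88.82
M4 S512
G1 X183.30 Y91.53 F1397
G1 X179.40 Y93.98
G1 X171.08 Y95.95
G1 X164.72 Y97.24
G1 X166.70 Y97.66
M5
G0 X53.17 Y98.47
M4 S424
G1 X117.64 Y98.47 F2858
G1 X117.64 Y41.48
G1 X53.17 Y41.48
G1 X53.17 Y98.47
M5
G0 X0.00 Y0.00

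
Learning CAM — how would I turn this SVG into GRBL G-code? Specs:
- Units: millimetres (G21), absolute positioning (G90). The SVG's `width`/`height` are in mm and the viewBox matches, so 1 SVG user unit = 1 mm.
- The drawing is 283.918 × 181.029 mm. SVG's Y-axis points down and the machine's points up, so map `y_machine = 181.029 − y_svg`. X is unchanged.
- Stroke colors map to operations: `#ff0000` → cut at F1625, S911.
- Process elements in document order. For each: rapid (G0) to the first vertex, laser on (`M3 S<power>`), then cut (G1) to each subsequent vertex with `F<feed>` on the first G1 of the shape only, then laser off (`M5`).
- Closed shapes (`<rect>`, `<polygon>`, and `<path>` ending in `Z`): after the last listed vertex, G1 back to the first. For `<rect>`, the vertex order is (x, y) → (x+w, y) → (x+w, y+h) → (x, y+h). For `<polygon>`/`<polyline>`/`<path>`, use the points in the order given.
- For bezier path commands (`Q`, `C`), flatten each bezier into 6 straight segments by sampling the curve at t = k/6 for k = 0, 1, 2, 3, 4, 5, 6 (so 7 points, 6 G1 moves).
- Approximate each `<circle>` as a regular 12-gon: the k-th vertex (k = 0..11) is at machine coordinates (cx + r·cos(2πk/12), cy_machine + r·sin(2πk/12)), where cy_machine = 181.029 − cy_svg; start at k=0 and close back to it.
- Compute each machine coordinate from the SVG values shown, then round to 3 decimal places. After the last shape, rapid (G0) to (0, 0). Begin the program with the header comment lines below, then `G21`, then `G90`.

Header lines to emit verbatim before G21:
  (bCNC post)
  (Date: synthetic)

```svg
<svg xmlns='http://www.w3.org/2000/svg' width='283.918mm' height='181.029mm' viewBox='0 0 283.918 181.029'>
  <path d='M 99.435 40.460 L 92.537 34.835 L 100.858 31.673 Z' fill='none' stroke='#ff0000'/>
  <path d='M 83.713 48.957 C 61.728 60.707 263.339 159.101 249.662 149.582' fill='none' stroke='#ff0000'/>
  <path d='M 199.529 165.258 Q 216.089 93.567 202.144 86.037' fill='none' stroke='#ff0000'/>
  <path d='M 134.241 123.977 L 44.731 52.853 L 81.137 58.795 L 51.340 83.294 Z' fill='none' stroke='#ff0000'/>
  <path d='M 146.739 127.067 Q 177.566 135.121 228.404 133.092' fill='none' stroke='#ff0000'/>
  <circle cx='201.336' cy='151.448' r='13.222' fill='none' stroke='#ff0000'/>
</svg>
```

(bCNC post)
(Date: synthetic)
G21
G90
G0 X99.435 Y140.569
M3 S911
G1 X92.537 Y146.194 F1625
G1 X100.858 Y149.356
G1 X99.435 Y140.569
M5
G0 X83.713 Y132.072
M3 S911
G1 X89.322 Y119.877 F1625
G1 X120.005 Y98.646
G1 X163.572 Y73.784
G1 X207.831 Y50.693
G1 X240.592 Y34.780
G1 X249.662 Y31.447
M5
G0 X199.529 Y15.771
M3 S911
G1 X204.202 Y37.886 F1625
G1 X207.180 Y56.436
G1 X208.463 Y71.422
G1 X208.051 Y82.843
G1 X205.945 Y90.700
G1 X202.144 Y94.992
M5
G0 X134.241 Y57.052
M3 S911
G1 X44.731 Y128.176 F1625
G1 X81.137 Y122.234
G1 X51.340 Y97.735
G1 X134.241 Y57.052
M5
G0 X146.739 Y53.962
M3 S911
G1 X157.571 Y51.557 F1625
G1 X169.514 Y49.713
G1 X182.569 Y48.429
G1 X196.735 Y47.705
G1 X212.014 Y47.541
G1 X228.404 Y47.937
M5
G0 X214.558 Y29.581
M3 S911
G1 X212.787 Y36.192 F1625
G1 X207.947 Y41.032
G1 X201.336 Y42.803
G1 X194.725 Y41.032
G1 X189.885 Y36.192
G1 X188.114 Y29.581
G1 X189.885 Y22.970
G1 X194.725 Y18.130
G1 X201.336 Y16.359
G1 X207.947 Y18.130
G1 X212.787 Y22.970
G1 X214.558 Y29.581
M5
G0 X0.000 Y0.000

Since the viewBox matches the mm dimensions, user units are millimetres directly. The only transform is the Y-flip y_m = 181.029 − y_svg.

Shape 1 is a regular polygon drawn with `<path>`. Its stroke #ff0000 means cut at S911, F1625. After flipping Y the toolpath is (99.435,140.569) → (92.537,146.194) → (100.858,149.356) → (99.435,140.569), returning to the start.

Shape 2 is a cubic bezier drawn with `<path>`. Its stroke #ff0000 means cut at S911, F1625. After flipping Y the toolpath is (83.713,132.072) → (89.322,119.877) → (120.005,98.646) → (163.572,73.784) → (207.831,50.693) → (240.592,34.780) → (249.662,31.447).

Shape 3 is a quadratic bezier drawn with `<path>`. Its stroke #ff0000 means cut at S911, F1625. After flipping Y the toolpath is (199.529,15.771) → (204.202,37.886) → (207.180,56.436) → (208.463,71.422) → (208.051,82.843) → (205.945,90.700) → (202.144,94.992).

Shape 4 is a closed polygon drawn with `<path>`. Its stroke #ff0000 means cut at S911, F1625. After flipping Y the toolpath is (134.241,57.052) → (44.731,128.176) → (81.137,122.234) → (51.340,97.735) → (134.241,57.052), returning to the start.

Shape 5 is a quadratic bezier drawn with `<path>`. Its stroke #ff0000 means cut at S911, F1625. After flipping Y the toolpath is (146.739,53.962) → (157.571,51.557) → (169.514,49.713) → (182.569,48.429) → (196.735,47.705) → (212.014,47.541) → (228.404,47.937).

Shape 6 is a circle drawn with `<circle>`. Its stroke #ff0000 means cut at S911, F1625. After flipping Y the toolpath is (214.558,29.581) → (212.787,36.192) → (207.947,41.032) → (201.336,42.803) → (194.725,41.032) → (189.885,36.192) → (188.114,29.581) → (189.885,22.970) → (194.725,18.130) → (201.336,16.359) → (207.947,18.130) → (212.787,22.970) → (214.558,29.581), returning to the start.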